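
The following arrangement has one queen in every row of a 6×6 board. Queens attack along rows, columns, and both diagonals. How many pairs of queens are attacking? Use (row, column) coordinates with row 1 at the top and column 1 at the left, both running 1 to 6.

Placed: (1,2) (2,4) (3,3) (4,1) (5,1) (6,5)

Same column: (4,1)–(5,1) (column 1).
Same diagonal: (2,4)–(3,3) (|2−3| = |4−3| = 1); (2,4)–(5,1) (|2−5| = |4−1| = 3); (3,3)–(5,1) (|3−5| = |3−1| = 2).
Total attacking pairs: 4.

4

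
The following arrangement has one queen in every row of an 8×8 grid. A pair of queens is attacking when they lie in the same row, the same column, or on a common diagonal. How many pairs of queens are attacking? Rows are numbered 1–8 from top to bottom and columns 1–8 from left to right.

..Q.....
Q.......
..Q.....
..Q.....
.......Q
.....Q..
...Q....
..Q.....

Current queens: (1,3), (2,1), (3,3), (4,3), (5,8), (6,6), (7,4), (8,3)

9

Same column: (1,3)–(3,3) (column 3); (1,3)–(4,3) (column 3); (1,3)–(8,3) (column 3); (3,3)–(4,3) (column 3); (3,3)–(8,3) (column 3); (4,3)–(8,3) (column 3).
Same diagonal: (2,1)–(4,3) (|2−4| = |1−3| = 2); (3,3)–(6,6) (|3−6| = |3−6| = 3); (7,4)–(8,3) (|7−8| = |4−3| = 1).
Total attacking pairs: 9.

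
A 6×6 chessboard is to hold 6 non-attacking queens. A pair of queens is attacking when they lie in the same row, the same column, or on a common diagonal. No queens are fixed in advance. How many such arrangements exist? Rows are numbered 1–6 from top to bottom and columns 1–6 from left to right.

Branch on row 1: col 1 → 0; col 2 → 1; col 3 → 1; col 4 → 1; col 5 → 1; col 6 → 0.
Sum: 0 + 1 + 1 + 1 + 1 + 0 = 4.
(This is the classic 6-queens count.)

4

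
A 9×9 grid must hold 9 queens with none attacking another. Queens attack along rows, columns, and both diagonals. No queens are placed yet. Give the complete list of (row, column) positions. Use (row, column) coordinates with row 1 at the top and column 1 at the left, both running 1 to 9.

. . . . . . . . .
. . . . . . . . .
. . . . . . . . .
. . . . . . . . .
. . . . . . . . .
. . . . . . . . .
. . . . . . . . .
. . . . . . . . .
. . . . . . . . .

(1,6) (2,8) (3,2) (4,7) (5,1) (6,3) (7,5) (8,9) (9,4)

Row 1: Safe: 1, 2, 3, 4, 5, 6, 7, 8, 9. Place at column 6.
Row 2: attacked by (1,6)→{5,6,7}. Safe: 1, 2, 3, 4, 8, 9. Place at column 8.
Row 3: attacked by (1,6)→{4,6,8}; (2,8)→{7,8,9}. Safe: 1, 2, 3, 5. Place at column 2.
Row 4: attacked by (1,6)→{3,6,9}; (2,8)→{6,8}; (3,2)→{1,2,3}. Safe: 4, 5, 7. Place at column 7.
Row 5: attacked by (1,6)→{2,6}; (2,8)→{5,8}; (3,2)→{2,4}; (4,7)→{6,7,8}. Safe: 1, 3, 9. Place at column 1.
Row 6: attacked by (1,6)→{1,6}; (2,8)→{4,8}; (3,2)→{2,5}; (4,7)→{5,7,9}; (5,1)→{1,2}. Safe: 3. Place at column 3.
Row 7: attacked by (1,6)→{6}; (2,8)→{3,8}; (3,2)→{2,6}; (4,7)→{4,7}; (5,1)→{1,3}; (6,3)→{2,3,4}. Safe: 5, 9. Place at column 5.
Row 8: attacked by (1,6)→{6}; (2,8)→{2,8}; (3,2)→{2,7}; (4,7)→{3,7}; (5,1)→{1,4}; (6,3)→{1,3,5}; (7,5)→{4,5,6}. Safe: 9. Place at column 9.
Row 9: attacked by (1,6)→{6}; (2,8)→{1,8}; (3,2)→{2,8}; (4,7)→{2,7}; (5,1)→{1,5}; (6,3)→{3,6}; (7,5)→{3,5,7}; (8,9)→{8,9}. Safe: 4. Place at column 4.
Columns [6, 8, 2, 7, 1, 3, 5, 9, 4], r−c [-5, -6, 1, -3, 4, 3, 2, -1, 5], r+c [7, 10, 5, 11, 6, 9, 12, 17, 13] are all distinct, so no two queens attack.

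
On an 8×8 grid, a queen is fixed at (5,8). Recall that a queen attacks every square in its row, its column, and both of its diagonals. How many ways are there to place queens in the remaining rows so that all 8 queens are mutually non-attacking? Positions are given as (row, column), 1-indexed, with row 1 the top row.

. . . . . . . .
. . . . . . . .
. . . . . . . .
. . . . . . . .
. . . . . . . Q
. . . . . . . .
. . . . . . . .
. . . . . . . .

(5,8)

18

Branch on row 1: col 1 → 1; col 2 → 1; col 3 → 4; col 5 → 5; col 6 → 4; col 7 → 3.
Sum: 1 + 1 + 4 + 5 + 4 + 3 = 18.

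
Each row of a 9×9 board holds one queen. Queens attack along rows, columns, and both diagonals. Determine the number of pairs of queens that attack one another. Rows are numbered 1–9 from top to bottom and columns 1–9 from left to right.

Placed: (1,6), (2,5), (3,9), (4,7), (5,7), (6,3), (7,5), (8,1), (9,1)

Same column: (2,5)–(7,5) (column 5); (4,7)–(5,7) (column 7); (8,1)–(9,1) (column 1).
Same diagonal: (1,6)–(2,5) (|1−2| = |6−5| = 1); (2,5)–(4,7) (|2−4| = |5−7| = 2); (3,9)–(5,7) (|3−5| = |9−7| = 2); (3,9)–(7,5) (|3−7| = |9−5| = 4); (5,7)–(7,5) (|5−7| = |7−5| = 2); (6,3)–(8,1) (|6−8| = |3−1| = 2).
Total attacking pairs: 9.

9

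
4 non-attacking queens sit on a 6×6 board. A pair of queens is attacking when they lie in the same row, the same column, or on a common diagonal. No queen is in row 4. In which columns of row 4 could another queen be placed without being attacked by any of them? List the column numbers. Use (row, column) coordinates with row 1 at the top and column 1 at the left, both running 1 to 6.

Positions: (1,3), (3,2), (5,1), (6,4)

columns 5

(1,3) attacks row 4 at column 3 and diagonals 6.
(3,2) attacks row 4 at column 2 and diagonals 1, 3.
(5,1) attacks row 4 at column 1 and diagonals 2.
(6,4) attacks row 4 at column 4 and diagonals 2, 6.
Attacked columns: {1, 2, 3, 4, 6}. Safe: {5}.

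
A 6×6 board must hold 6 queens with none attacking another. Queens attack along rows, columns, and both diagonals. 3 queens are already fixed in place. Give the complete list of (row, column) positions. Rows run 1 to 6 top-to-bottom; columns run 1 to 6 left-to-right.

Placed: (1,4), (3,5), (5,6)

(1,4) (2,1) (3,5) (4,2) (5,6) (6,3)

Row 2: attacked by (1,4)→{3,4,5}; (3,5)→{4,5,6}; (5,6)→{3,6}. Safe: 1, 2. Place at column 1.
Row 4: attacked by (1,4)→{1,4}; (2,1)→{1,3}; (3,5)→{4,5,6}; (5,6)→{5,6}. Safe: 2. Place at column 2.
Row 6: attacked by (1,4)→{4}; (2,1)→{1,5}; (3,5)→{2,5}; (4,2)→{2,4}; (5,6)→{5,6}. Safe: 3. Place at column 3.
Columns [4, 1, 5, 2, 6, 3], r−c [-3, 1, -2, 2, -1, 3], r+c [5, 3, 8, 6, 11, 9] are all distinct, so no two queens attack.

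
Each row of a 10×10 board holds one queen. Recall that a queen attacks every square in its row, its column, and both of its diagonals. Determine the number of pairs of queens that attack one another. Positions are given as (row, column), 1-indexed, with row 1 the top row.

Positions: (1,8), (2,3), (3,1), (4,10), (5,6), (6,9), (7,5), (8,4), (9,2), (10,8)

7

Same column: (1,8)–(10,8) (column 8).
Same diagonal: (2,3)–(5,6) (|2−5| = |3−6| = 3); (3,1)–(7,5) (|3−7| = |1−5| = 4); (3,1)–(10,8) (|3−10| = |1−8| = 7); (5,6)–(9,2) (|5−9| = |6−2| = 4); (7,5)–(8,4) (|7−8| = |5−4| = 1); (7,5)–(10,8) (|7−10| = |5−8| = 3).
Total attacking pairs: 7.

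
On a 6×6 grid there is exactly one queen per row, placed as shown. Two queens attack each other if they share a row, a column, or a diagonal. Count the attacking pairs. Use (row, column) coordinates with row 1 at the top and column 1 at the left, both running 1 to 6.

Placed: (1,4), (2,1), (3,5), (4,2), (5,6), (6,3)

0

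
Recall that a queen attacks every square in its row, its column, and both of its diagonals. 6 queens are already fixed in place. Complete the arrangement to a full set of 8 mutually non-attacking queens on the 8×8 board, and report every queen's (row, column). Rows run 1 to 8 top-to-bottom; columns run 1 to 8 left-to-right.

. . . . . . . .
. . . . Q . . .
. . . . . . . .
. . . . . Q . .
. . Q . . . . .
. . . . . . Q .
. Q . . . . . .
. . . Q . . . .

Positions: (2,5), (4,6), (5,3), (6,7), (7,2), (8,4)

(1,1) (2,5) (3,8) (4,6) (5,3) (6,7) (7,2) (8,4)

Row 1: attacked by (2,5)→{4,5,6}; (4,6)→{3,6}; (5,3)→{3,7}; (6,7)→{2,7}; (7,2)→{2,8}; (8,4)→{4}. Safe: 1. Place at column 1.
Row 3: attacked by (1,1)→{1,3}; (2,5)→{4,5,6}; (4,6)→{5,6,7}; (5,3)→{1,3,5}; (6,7)→{4,7}; (7,2)→{2,6}; (8,4)→{4}. Safe: 8. Place at column 8.
Columns [1, 5, 8, 6, 3, 7, 2, 4], r−c [0, -3, -5, -2, 2, -1, 5, 4], r+c [2, 7, 11, 10, 8, 13, 9, 12] are all distinct, so no two queens attack.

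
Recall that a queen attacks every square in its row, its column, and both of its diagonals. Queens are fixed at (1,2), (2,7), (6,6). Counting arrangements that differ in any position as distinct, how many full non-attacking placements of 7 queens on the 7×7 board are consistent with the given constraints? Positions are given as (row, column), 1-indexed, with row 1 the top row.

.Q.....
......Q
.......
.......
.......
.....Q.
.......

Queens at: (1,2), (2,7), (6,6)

1

Branch on row 3: col 1 → 0; col 5 → 1.
Sum: 0 + 1 = 1.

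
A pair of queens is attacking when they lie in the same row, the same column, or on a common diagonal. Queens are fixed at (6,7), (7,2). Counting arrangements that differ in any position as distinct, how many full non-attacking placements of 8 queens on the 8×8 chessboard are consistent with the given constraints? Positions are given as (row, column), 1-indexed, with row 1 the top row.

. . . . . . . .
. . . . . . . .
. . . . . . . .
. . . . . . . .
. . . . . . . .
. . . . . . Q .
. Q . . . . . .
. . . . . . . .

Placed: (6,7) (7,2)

Branch on row 1: col 1 → 1; col 3 → 2; col 4 → 1; col 5 → 1; col 6 → 0.
Sum: 1 + 2 + 1 + 1 + 0 = 5.

5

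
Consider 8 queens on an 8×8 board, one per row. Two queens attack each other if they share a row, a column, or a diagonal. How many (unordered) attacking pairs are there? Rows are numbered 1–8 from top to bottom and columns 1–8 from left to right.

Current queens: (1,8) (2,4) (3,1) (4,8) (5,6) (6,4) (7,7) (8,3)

Same column: (1,8)–(4,8) (column 8); (2,4)–(6,4) (column 4).
Same diagonal: (3,1)–(6,4) (|3−6| = |1−4| = 3); (5,6)–(8,3) (|5−8| = |6−3| = 3).
Total attacking pairs: 4.

4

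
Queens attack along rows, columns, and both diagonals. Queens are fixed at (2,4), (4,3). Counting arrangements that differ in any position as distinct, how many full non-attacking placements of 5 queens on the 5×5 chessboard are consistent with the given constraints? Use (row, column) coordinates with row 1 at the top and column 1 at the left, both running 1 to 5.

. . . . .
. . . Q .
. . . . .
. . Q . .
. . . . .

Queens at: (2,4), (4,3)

1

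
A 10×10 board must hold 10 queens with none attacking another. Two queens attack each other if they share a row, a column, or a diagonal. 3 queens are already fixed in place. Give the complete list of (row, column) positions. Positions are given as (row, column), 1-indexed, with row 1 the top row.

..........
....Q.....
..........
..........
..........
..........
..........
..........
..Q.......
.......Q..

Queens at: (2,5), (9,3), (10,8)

Row 1: attacked by (2,5)→{4,5,6}; (9,3)→{3}; (10,8)→{8}. Safe: 1, 2, 7, 9, 10. Place at column 1.
Row 3: attacked by (1,1)→{1,3}; (2,5)→{4,5,6}; (9,3)→{3,9}; (10,8)→{1,8}. Safe: 2, 7, 10. Place at column 10.
Row 4: attacked by (1,1)→{1,4}; (2,5)→{3,5,7}; (3,10)→{9,10}; (9,3)→{3,8}; (10,8)→{2,8}. Safe: 6. Place at column 6.
Row 5: attacked by (1,1)→{1,5}; (2,5)→{2,5,8}; (3,10)→{8,10}; (4,6)→{5,6,7}; (9,3)→{3,7}; (10,8)→{3,8}. Safe: 4, 9. Place at column 9.
Row 6: attacked by (1,1)→{1,6}; (2,5)→{1,5,9}; (3,10)→{7,10}; (4,6)→{4,6,8}; (5,9)→{8,9,10}; (9,3)→{3,6}; (10,8)→{4,8}. Safe: 2. Place at column 2.
Row 7: attacked by (1,1)→{1,7}; (2,5)→{5,10}; (3,10)→{6,10}; (4,6)→{3,6,9}; (5,9)→{7,9}; (6,2)→{1,2,3}; (9,3)→{1,3,5}; (10,8)→{5,8}. Safe: 4. Place at column 4.
Row 8: attacked by (1,1)→{1,8}; (2,5)→{5}; (3,10)→{5,10}; (4,6)→{2,6,10}; (5,9)→{6,9}; (6,2)→{2,4}; (7,4)→{3,4,5}; (9,3)→{2,3,4}; (10,8)→{6,8,10}. Safe: 7. Place at column 7.
Columns [1, 5, 10, 6, 9, 2, 4, 7, 3, 8], r−c [0, -3, -7, -2, -4, 4, 3, 1, 6, 2], r+c [2, 7, 13, 10, 14, 8, 11, 15, 12, 18] are all distinct, so no two queens attack.

(1,1) (2,5) (3,10) (4,6) (5,9) (6,2) (7,4) (8,7) (9,3) (10,8)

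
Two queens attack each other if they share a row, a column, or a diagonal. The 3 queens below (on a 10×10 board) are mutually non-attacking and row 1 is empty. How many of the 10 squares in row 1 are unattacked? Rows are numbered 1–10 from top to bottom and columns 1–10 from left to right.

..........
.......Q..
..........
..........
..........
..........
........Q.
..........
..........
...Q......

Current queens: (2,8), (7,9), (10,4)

5

(2,8) attacks row 1 at column 8 and diagonals 7, 9.
(7,9) attacks row 1 at column 9 and diagonals 3.
(10,4) attacks row 1 at column 4.
Attacked columns: {3, 4, 7, 8, 9}. Safe: {1, 2, 5, 6, 10}.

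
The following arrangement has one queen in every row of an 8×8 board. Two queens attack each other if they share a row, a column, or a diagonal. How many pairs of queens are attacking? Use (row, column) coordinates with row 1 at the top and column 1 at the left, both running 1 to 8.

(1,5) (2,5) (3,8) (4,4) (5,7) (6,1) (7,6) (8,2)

Same column: (1,5)–(2,5) (column 5).
Same diagonal: (2,5)–(6,1) (|2−6| = |5−1| = 4).
Total attacking pairs: 2.

2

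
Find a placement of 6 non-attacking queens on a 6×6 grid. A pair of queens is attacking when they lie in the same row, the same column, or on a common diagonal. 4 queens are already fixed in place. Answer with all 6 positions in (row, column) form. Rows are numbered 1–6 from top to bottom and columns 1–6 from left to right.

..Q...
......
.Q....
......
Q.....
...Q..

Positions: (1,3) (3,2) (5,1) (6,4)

(1,3) (2,6) (3,2) (4,5) (5,1) (6,4)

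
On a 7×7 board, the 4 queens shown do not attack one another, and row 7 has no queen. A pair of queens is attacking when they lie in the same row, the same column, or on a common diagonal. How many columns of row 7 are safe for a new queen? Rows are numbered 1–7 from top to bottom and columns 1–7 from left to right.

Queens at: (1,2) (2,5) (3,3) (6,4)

(1,2) attacks row 7 at column 2.
(2,5) attacks row 7 at column 5.
(3,3) attacks row 7 at column 3 and diagonals 7.
(6,4) attacks row 7 at column 4 and diagonals 3, 5.
Attacked columns: {2, 3, 4, 5, 7}. Safe: {1, 6}.

2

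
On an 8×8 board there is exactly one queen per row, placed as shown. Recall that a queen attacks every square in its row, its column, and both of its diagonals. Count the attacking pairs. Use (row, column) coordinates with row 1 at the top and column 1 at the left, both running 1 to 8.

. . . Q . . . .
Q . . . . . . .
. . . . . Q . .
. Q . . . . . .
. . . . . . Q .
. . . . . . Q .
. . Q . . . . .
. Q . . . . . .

4

Same column: (4,2)–(8,2) (column 2); (5,7)–(6,7) (column 7).
Same diagonal: (1,4)–(3,6) (|1−3| = |4−6| = 2); (7,3)–(8,2) (|7−8| = |3−2| = 1).
Total attacking pairs: 4.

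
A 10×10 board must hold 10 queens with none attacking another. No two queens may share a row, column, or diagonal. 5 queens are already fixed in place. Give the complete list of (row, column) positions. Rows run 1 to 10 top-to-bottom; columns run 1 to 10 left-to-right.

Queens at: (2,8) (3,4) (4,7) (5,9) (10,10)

(1,3) (2,8) (3,4) (4,7) (5,9) (6,2) (7,5) (8,1) (9,6) (10,10)

Row 1: attacked by (2,8)→{7,8,9}; (3,4)→{2,4,6}; (4,7)→{4,7,10}; (5,9)→{5,9}; (10,10)→{1,10}. Safe: 3. Place at column 3.
Row 6: attacked by (1,3)→{3,8}; (2,8)→{4,8}; (3,4)→{1,4,7}; (4,7)→{5,7,9}; (5,9)→{8,9,10}; (10,10)→{6,10}. Safe: 2. Place at column 2.
Row 7: attacked by (1,3)→{3,9}; (2,8)→{3,8}; (3,4)→{4,8}; (4,7)→{4,7,10}; (5,9)→{7,9}; (6,2)→{1,2,3}; (10,10)→{7,10}. Safe: 5, 6. Place at column 5.
Row 8: attacked by (1,3)→{3,10}; (2,8)→{2,8}; (3,4)→{4,9}; (4,7)→{3,7}; (5,9)→{6,9}; (6,2)→{2,4}; (7,5)→{4,5,6}; (10,10)→{8,10}. Safe: 1. Place at column 1.
Row 9: attacked by (1,3)→{3}; (2,8)→{1,8}; (3,4)→{4,10}; (4,7)→{2,7}; (5,9)→{5,9}; (6,2)→{2,5}; (7,5)→{3,5,7}; (8,1)→{1,2}; (10,10)→{9,10}. Safe: 6. Place at column 6.
Columns [3, 8, 4, 7, 9, 2, 5, 1, 6, 10], r−c [-2, -6, -1, -3, -4, 4, 2, 7, 3, 0], r+c [4, 10, 7, 11, 14, 8, 12, 9, 15, 20] are all distinct, so no two queens attack.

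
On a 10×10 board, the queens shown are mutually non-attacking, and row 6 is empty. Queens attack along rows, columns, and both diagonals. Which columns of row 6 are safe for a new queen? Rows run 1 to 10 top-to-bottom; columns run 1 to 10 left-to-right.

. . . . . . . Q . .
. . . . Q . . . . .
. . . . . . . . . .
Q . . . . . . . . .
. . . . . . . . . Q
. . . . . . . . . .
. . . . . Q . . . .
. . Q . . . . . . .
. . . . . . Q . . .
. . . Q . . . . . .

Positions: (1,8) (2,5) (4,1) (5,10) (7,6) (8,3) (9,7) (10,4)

columns 2

(1,8) attacks row 6 at column 8 and diagonals 3.
(2,5) attacks row 6 at column 5 and diagonals 1, 9.
(4,1) attacks row 6 at column 1 and diagonals 3.
(5,10) attacks row 6 at column 10 and diagonals 9.
(7,6) attacks row 6 at column 6 and diagonals 5, 7.
(8,3) attacks row 6 at column 3 and diagonals 1, 5.
(9,7) attacks row 6 at column 7 and diagonals 4, 10.
(10,4) attacks row 6 at column 4 and diagonals 8.
Attacked columns: {1, 3, 4, 5, 6, 7, 8, 9, 10}. Safe: {2}.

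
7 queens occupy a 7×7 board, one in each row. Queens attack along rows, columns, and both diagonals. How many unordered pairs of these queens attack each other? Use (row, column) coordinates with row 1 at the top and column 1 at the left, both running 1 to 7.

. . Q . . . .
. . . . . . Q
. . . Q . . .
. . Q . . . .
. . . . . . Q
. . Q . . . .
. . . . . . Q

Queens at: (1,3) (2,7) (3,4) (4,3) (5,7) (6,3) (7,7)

Same column: (1,3)–(4,3) (column 3); (1,3)–(6,3) (column 3); (2,7)–(5,7) (column 7); (2,7)–(7,7) (column 7); (4,3)–(6,3) (column 3); (5,7)–(7,7) (column 7).
Same diagonal: (1,3)–(5,7) (|1−5| = |3−7| = 4); (2,7)–(6,3) (|2−6| = |7−3| = 4); (3,4)–(4,3) (|3−4| = |4−3| = 1).
Total attacking pairs: 9.

9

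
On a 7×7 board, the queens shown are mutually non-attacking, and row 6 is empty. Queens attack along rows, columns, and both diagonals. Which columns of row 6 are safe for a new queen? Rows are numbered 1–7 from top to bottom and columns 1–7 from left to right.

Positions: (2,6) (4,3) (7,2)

(2,6) attacks row 6 at column 6 and diagonals 2.
(4,3) attacks row 6 at column 3 and diagonals 1, 5.
(7,2) attacks row 6 at column 2 and diagonals 1, 3.
Attacked columns: {1, 2, 3, 5, 6}. Safe: {4, 7}.

columns 4, 7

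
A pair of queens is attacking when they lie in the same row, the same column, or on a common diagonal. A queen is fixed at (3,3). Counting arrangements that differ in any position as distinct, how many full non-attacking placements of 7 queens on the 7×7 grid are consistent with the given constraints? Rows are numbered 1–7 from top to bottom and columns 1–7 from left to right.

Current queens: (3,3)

6

Branch on row 1: col 2 → 2; col 4 → 2; col 6 → 1; col 7 → 1.
Sum: 2 + 2 + 1 + 1 = 6.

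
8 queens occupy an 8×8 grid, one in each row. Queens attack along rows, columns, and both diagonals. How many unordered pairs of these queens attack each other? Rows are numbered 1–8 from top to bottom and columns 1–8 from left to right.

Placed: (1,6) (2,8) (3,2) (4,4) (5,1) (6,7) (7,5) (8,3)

0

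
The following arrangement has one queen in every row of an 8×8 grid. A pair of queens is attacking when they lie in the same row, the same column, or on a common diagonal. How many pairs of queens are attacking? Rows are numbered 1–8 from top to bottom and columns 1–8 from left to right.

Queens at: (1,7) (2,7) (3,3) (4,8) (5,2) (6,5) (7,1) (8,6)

2

Same column: (1,7)–(2,7) (column 7).
Same diagonal: (1,7)–(7,1) (|1−7| = |7−1| = 6).
Total attacking pairs: 2.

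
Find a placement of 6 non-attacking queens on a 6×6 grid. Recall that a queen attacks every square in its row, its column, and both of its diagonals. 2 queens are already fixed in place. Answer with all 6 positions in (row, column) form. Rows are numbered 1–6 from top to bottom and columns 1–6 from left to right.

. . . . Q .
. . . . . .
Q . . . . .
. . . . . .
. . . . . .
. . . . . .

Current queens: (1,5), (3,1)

Row 2: attacked by (1,5)→{4,5,6}; (3,1)→{1,2}. Safe: 3. Place at column 3.
Row 4: attacked by (1,5)→{2,5}; (2,3)→{1,3,5}; (3,1)→{1,2}. Safe: 4, 6. Place at column 6.
Row 5: attacked by (1,5)→{1,5}; (2,3)→{3,6}; (3,1)→{1,3}; (4,6)→{5,6}. Safe: 2, 4. Place at column 4.
Row 6: attacked by (1,5)→{5}; (2,3)→{3}; (3,1)→{1,4}; (4,6)→{4,6}; (5,4)→{3,4,5}. Safe: 2. Place at column 2.
Columns [5, 3, 1, 6, 4, 2], r−c [-4, -1, 2, -2, 1, 4], r+c [6, 5, 4, 10, 9, 8] are all distinct, so no two queens attack.

(1,5) (2,3) (3,1) (4,6) (5,4) (6,2)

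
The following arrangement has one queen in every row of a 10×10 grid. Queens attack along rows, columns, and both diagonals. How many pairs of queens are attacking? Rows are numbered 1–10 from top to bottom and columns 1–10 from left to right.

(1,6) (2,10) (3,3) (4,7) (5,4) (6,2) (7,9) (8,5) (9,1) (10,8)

All columns are distinct and no two queens satisfy |Δrow| = |Δcol|, so no pair attacks.

0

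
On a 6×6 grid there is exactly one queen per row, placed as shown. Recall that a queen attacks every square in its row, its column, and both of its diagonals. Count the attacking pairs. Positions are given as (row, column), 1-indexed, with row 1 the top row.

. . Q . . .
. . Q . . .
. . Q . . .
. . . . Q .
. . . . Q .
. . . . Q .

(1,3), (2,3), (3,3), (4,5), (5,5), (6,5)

8

Same column: (1,3)–(2,3) (column 3); (1,3)–(3,3) (column 3); (2,3)–(3,3) (column 3); (4,5)–(5,5) (column 5); (4,5)–(6,5) (column 5); (5,5)–(6,5) (column 5).
Same diagonal: (2,3)–(4,5) (|2−4| = |3−5| = 2); (3,3)–(5,5) (|3−5| = |3−5| = 2).
Total attacking pairs: 8.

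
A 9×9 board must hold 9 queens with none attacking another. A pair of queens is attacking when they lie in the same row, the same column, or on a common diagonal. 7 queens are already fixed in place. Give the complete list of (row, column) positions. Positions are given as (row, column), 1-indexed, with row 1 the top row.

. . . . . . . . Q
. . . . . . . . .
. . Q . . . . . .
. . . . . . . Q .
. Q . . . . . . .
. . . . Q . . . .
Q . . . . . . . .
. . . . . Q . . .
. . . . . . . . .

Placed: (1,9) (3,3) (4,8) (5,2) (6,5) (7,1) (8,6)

Row 2: attacked by (1,9)→{8,9}; (3,3)→{2,3,4}; (4,8)→{6,8}; (5,2)→{2,5}; (6,5)→{1,5,9}; (7,1)→{1,6}; (8,6)→{6}. Safe: 7. Place at column 7.
Row 9: attacked by (1,9)→{1,9}; (2,7)→{7}; (3,3)→{3,9}; (4,8)→{3,8}; (5,2)→{2,6}; (6,5)→{2,5,8}; (7,1)→{1,3}; (8,6)→{5,6,7}. Safe: 4. Place at column 4.
Columns [9, 7, 3, 8, 2, 5, 1, 6, 4], r−c [-8, -5, 0, -4, 3, 1, 6, 2, 5], r+c [10, 9, 6, 12, 7, 11, 8, 14, 13] are all distinct, so no two queens attack.

(1,9) (2,7) (3,3) (4,8) (5,2) (6,5) (7,1) (8,6) (9,4)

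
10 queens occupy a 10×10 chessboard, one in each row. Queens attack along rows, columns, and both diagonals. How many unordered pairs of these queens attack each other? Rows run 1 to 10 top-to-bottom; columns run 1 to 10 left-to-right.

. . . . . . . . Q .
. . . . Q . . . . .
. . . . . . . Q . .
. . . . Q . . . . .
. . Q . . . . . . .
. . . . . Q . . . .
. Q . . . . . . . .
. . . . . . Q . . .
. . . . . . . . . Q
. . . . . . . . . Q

5

Same column: (2,5)–(4,5) (column 5); (9,10)–(10,10) (column 10).
Same diagonal: (4,5)–(7,2) (|4−7| = |5−2| = 3); (4,5)–(9,10) (|4−9| = |5−10| = 5); (6,6)–(10,10) (|6−10| = |6−10| = 4).
Total attacking pairs: 5.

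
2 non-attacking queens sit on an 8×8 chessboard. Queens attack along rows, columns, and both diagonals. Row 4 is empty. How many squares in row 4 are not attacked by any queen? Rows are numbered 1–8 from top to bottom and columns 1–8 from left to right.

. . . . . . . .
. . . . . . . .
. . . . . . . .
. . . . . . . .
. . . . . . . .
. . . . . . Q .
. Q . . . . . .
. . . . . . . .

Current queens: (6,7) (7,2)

(6,7) attacks row 4 at column 7 and diagonals 5.
(7,2) attacks row 4 at column 2 and diagonals 5.
Attacked columns: {2, 5, 7}. Safe: {1, 3, 4, 6, 8}.

5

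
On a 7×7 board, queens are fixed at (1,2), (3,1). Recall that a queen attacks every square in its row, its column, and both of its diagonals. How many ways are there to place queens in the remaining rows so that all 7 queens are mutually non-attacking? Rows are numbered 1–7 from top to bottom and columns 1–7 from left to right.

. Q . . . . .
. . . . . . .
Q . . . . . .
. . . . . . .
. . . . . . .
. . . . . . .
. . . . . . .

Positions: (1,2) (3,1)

Branch on row 2: col 4 → 1; col 5 → 1; col 6 → 0; col 7 → 0.
Sum: 1 + 1 + 0 + 0 = 2.

2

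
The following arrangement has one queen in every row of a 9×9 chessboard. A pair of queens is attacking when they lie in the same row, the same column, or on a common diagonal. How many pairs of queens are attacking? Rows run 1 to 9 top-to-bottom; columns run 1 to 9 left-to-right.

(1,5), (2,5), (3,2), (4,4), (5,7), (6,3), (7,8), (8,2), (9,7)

3

Same column: (1,5)–(2,5) (column 5); (3,2)–(8,2) (column 2); (5,7)–(9,7) (column 7).
Total attacking pairs: 3.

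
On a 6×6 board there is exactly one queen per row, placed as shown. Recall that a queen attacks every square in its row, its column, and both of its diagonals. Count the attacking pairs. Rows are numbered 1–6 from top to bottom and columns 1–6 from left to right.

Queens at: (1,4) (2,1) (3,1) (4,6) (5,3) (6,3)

Same column: (2,1)–(3,1) (column 1); (5,3)–(6,3) (column 3).
Same diagonal: (3,1)–(5,3) (|3−5| = |1−3| = 2).
Total attacking pairs: 3.

3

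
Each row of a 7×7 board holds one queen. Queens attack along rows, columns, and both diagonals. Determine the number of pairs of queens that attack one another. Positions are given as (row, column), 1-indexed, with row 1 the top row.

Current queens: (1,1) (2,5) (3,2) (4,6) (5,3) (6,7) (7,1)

Same column: (1,1)–(7,1) (column 1).
Same diagonal: (5,3)–(7,1) (|5−7| = |3−1| = 2).
Total attacking pairs: 2.

2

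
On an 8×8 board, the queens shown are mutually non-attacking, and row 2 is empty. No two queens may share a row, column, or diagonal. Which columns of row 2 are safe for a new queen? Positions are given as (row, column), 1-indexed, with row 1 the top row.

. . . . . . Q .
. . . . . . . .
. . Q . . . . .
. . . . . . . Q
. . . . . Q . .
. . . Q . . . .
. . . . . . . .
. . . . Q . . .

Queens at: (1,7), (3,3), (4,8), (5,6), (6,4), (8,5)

(1,7) attacks row 2 at column 7 and diagonals 6, 8.
(3,3) attacks row 2 at column 3 and diagonals 2, 4.
(4,8) attacks row 2 at column 8 and diagonals 6.
(5,6) attacks row 2 at column 6 and diagonals 3.
(6,4) attacks row 2 at column 4 and diagonals 8.
(8,5) attacks row 2 at column 5.
Attacked columns: {2, 3, 4, 5, 6, 7, 8}. Safe: {1}.

columns 1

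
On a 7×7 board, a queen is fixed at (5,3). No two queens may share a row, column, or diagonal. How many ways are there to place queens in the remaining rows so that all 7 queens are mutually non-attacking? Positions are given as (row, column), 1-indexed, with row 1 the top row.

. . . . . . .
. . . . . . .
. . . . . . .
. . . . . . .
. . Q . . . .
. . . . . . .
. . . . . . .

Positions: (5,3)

Branch on row 1: col 1 → 1; col 2 → 1; col 4 → 1; col 5 → 2; col 6 → 1.
Sum: 1 + 1 + 1 + 2 + 1 = 6.

6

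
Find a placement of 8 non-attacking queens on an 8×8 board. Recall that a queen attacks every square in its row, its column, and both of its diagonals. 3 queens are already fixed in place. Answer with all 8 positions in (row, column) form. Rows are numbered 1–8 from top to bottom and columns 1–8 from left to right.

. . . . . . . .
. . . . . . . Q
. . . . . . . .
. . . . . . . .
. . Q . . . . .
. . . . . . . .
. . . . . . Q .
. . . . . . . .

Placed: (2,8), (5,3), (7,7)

(1,2) (2,8) (3,6) (4,1) (5,3) (6,5) (7,7) (8,4)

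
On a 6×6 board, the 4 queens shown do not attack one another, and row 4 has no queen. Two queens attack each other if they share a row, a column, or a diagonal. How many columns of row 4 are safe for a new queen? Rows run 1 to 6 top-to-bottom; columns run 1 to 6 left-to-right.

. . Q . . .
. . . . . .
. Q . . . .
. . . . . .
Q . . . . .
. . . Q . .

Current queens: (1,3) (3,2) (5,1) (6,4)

1

(1,3) attacks row 4 at column 3 and diagonals 6.
(3,2) attacks row 4 at column 2 and diagonals 1, 3.
(5,1) attacks row 4 at column 1 and diagonals 2.
(6,4) attacks row 4 at column 4 and diagonals 2, 6.
Attacked columns: {1, 2, 3, 4, 6}. Safe: {5}.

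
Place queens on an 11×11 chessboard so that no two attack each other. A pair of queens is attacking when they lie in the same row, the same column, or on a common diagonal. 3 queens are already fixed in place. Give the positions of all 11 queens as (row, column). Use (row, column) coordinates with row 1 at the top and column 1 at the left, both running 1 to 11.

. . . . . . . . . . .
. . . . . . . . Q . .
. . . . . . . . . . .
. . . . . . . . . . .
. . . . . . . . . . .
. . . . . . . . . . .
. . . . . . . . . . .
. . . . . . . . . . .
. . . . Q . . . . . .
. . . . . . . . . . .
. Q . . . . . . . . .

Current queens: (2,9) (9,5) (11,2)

Row 1: attacked by (2,9)→{8,9,10}; (9,5)→{5}; (11,2)→{2}. Safe: 1, 3, 4, 6, 7, 11. Place at column 1.
Row 3: attacked by (1,1)→{1,3}; (2,9)→{8,9,10}; (9,5)→{5,11}; (11,2)→{2,10}. Safe: 4, 6, 7. Place at column 4.
Row 4: attacked by (1,1)→{1,4}; (2,9)→{7,9,11}; (3,4)→{3,4,5}; (9,5)→{5,10}; (11,2)→{2,9}. Safe: 6, 8. Place at column 6.
Row 5: attacked by (1,1)→{1,5}; (2,9)→{6,9}; (3,4)→{2,4,6}; (4,6)→{5,6,7}; (9,5)→{1,5,9}; (11,2)→{2,8}. Safe: 3, 10, 11. Place at column 11.
Row 6: attacked by (1,1)→{1,6}; (2,9)→{5,9}; (3,4)→{1,4,7}; (4,6)→{4,6,8}; (5,11)→{10,11}; (9,5)→{2,5,8}; (11,2)→{2,7}. Safe: 3. Place at column 3.
Row 7: attacked by (1,1)→{1,7}; (2,9)→{4,9}; (3,4)→{4,8}; (4,6)→{3,6,9}; (5,11)→{9,11}; (6,3)→{2,3,4}; (9,5)→{3,5,7}; (11,2)→{2,6}. Safe: 10. Place at column 10.
Row 8: attacked by (1,1)→{1,8}; (2,9)→{3,9}; (3,4)→{4,9}; (4,6)→{2,6,10}; (5,11)→{8,11}; (6,3)→{1,3,5}; (7,10)→{9,10,11}; (9,5)→{4,5,6}; (11,2)→{2,5}. Safe: 7. Place at column 7.
Row 10: attacked by (1,1)→{1,10}; (2,9)→{1,9}; (3,4)→{4,11}; (4,6)→{6}; (5,11)→{6,11}; (6,3)→{3,7}; (7,10)→{7,10}; (8,7)→{5,7,9}; (9,5)→{4,5,6}; (11,2)→{1,2,3}. Safe: 8. Place at column 8.
Columns [1, 9, 4, 6, 11, 3, 10, 7, 5, 8, 2], r−c [0, -7, -1, -2, -6, 3, -3, 1, 4, 2, 9], r+c [2, 11, 7, 10, 16, 9, 17, 15, 14, 18, 13] are all distinct, so no two queens attack.

(1,1) (2,9) (3,4) (4,6) (5,11) (6,3) (7,10) (8,7) (9,5) (10,8) (11,2)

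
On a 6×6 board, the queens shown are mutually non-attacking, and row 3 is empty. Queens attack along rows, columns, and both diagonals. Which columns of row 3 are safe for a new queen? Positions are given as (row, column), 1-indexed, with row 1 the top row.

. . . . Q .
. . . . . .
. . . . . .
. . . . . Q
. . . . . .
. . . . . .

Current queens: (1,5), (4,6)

columns 1, 2, 4

(1,5) attacks row 3 at column 5 and diagonals 3.
(4,6) attacks row 3 at column 6 and diagonals 5.
Attacked columns: {3, 5, 6}. Safe: {1, 2, 4}.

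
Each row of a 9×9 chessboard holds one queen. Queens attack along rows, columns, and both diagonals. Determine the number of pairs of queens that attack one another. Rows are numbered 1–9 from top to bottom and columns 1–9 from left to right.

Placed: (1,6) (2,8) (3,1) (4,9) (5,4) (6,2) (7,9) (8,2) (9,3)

Same column: (4,9)–(7,9) (column 9); (6,2)–(8,2) (column 2).
Same diagonal: (1,6)–(4,9) (|1−4| = |6−9| = 3); (2,8)–(8,2) (|2−8| = |8−2| = 6); (8,2)–(9,3) (|8−9| = |2−3| = 1).
Total attacking pairs: 5.

5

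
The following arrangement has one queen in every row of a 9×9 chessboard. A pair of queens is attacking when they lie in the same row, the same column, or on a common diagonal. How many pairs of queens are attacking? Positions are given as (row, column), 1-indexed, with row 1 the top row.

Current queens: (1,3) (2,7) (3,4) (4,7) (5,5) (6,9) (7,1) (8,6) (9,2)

3

Same column: (2,7)–(4,7) (column 7).
Same diagonal: (4,7)–(6,9) (|4−6| = |7−9| = 2); (4,7)–(9,2) (|4−9| = |7−2| = 5).
Total attacking pairs: 3.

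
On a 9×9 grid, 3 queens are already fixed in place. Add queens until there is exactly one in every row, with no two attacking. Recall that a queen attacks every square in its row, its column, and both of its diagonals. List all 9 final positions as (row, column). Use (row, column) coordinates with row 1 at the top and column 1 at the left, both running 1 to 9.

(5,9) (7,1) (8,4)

Row 1: attacked by (5,9)→{5,9}; (7,1)→{1,7}; (8,4)→{4}. Safe: 2, 3, 6, 8. Place at column 3.
Row 2: attacked by (1,3)→{2,3,4}; (5,9)→{6,9}; (7,1)→{1,6}; (8,4)→{4}. Safe: 5, 7, 8. Place at column 5.
Row 3: attacked by (1,3)→{1,3,5}; (2,5)→{4,5,6}; (5,9)→{7,9}; (7,1)→{1,5}; (8,4)→{4,9}. Safe: 2, 8. Place at column 8.
Row 4: attacked by (1,3)→{3,6}; (2,5)→{3,5,7}; (3,8)→{7,8,9}; (5,9)→{8,9}; (7,1)→{1,4}; (8,4)→{4,8}. Safe: 2. Place at column 2.
Row 6: attacked by (1,3)→{3,8}; (2,5)→{1,5,9}; (3,8)→{5,8}; (4,2)→{2,4}; (5,9)→{8,9}; (7,1)→{1,2}; (8,4)→{2,4,6}. Safe: 7. Place at column 7.
Row 9: attacked by (1,3)→{3}; (2,5)→{5}; (3,8)→{2,8}; (4,2)→{2,7}; (5,9)→{5,9}; (6,7)→{4,7}; (7,1)→{1,3}; (8,4)→{3,4,5}. Safe: 6. Place at column 6.
Columns [3, 5, 8, 2, 9, 7, 1, 4, 6], r−c [-2, -3, -5, 2, -4, -1, 6, 4, 3], r+c [4, 7, 11, 6, 14, 13, 8, 12, 15] are all distinct, so no two queens attack.

(1,3) (2,5) (3,8) (4,2) (5,9) (6,7) (7,1) (8,4) (9,6)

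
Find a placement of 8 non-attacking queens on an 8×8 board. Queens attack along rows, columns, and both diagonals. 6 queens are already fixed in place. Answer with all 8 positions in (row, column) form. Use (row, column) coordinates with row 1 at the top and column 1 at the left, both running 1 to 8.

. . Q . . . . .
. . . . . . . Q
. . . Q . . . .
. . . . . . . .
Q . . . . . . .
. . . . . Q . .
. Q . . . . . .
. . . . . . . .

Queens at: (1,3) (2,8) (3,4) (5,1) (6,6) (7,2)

(1,3) (2,8) (3,4) (4,7) (5,1) (6,6) (7,2) (8,5)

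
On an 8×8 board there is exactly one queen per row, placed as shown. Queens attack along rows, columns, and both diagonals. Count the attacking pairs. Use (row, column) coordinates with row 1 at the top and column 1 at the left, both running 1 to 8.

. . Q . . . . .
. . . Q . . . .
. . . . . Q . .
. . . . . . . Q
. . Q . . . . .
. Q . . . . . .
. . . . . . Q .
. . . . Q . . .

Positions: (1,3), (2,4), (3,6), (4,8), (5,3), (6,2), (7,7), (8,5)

3

Same column: (1,3)–(5,3) (column 3).
Same diagonal: (1,3)–(2,4) (|1−2| = |3−4| = 1); (5,3)–(6,2) (|5−6| = |3−2| = 1).
Total attacking pairs: 3.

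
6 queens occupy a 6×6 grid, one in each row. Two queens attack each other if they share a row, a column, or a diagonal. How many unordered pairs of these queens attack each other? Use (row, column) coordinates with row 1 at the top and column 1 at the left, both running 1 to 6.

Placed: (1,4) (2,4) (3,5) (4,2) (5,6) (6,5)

5

Same column: (1,4)–(2,4) (column 4); (3,5)–(6,5) (column 5).
Same diagonal: (2,4)–(3,5) (|2−3| = |4−5| = 1); (2,4)–(4,2) (|2−4| = |4−2| = 2); (5,6)–(6,5) (|5−6| = |6−5| = 1).
Total attacking pairs: 5.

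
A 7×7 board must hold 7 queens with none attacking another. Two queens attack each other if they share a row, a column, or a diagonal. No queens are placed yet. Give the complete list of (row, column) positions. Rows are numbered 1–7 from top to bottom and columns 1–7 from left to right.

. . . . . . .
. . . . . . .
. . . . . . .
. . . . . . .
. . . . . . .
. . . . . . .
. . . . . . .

Row 1: Safe: 1, 2, 3, 4, 5, 6, 7. Place at column 3.
Row 2: attacked by (1,3)→{2,3,4}. Safe: 1, 5, 6, 7. Place at column 1.
Row 3: attacked by (1,3)→{1,3,5}; (2,1)→{1,2}. Safe: 4, 6, 7. Place at column 6.
Row 4: attacked by (1,3)→{3,6}; (2,1)→{1,3}; (3,6)→{5,6,7}. Safe: 2, 4. Place at column 2.
Row 5: attacked by (1,3)→{3,7}; (2,1)→{1,4}; (3,6)→{4,6}; (4,2)→{1,2,3}. Safe: 5. Place at column 5.
Row 6: attacked by (1,3)→{3}; (2,1)→{1,5}; (3,6)→{3,6}; (4,2)→{2,4}; (5,5)→{4,5,6}. Safe: 7. Place at column 7.
Row 7: attacked by (1,3)→{3}; (2,1)→{1,6}; (3,6)→{2,6}; (4,2)→{2,5}; (5,5)→{3,5,7}; (6,7)→{6,7}. Safe: 4. Place at column 4.
Columns [3, 1, 6, 2, 5, 7, 4], r−c [-2, 1, -3, 2, 0, -1, 3], r+c [4, 3, 9, 6, 10, 13, 11] are all distinct, so no two queens attack.

(1,3) (2,1) (3,6) (4,2) (5,5) (6,7) (7,4)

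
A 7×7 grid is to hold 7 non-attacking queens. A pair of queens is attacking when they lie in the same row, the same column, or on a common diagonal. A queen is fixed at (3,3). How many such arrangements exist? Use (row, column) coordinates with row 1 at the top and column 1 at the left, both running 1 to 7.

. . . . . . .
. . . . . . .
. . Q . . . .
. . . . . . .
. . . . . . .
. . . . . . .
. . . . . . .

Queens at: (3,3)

Branch on row 1: col 2 → 2; col 4 → 2; col 6 → 1; col 7 → 1.
Sum: 2 + 2 + 1 + 1 = 6.

6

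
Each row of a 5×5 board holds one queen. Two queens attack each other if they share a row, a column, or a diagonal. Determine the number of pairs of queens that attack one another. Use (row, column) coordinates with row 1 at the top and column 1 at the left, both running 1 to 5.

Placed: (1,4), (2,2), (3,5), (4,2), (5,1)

Same column: (2,2)–(4,2) (column 2).
Same diagonal: (4,2)–(5,1) (|4−5| = |2−1| = 1).
Total attacking pairs: 2.

2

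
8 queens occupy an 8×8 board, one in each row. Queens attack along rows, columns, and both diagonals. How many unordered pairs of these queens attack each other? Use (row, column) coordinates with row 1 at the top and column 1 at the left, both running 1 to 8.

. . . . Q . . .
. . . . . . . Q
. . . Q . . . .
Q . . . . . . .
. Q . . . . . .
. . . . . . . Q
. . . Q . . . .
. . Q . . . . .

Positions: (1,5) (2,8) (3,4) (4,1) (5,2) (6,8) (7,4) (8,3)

Same column: (2,8)–(6,8) (column 8); (3,4)–(7,4) (column 4).
Same diagonal: (3,4)–(5,2) (|3−5| = |4−2| = 2); (4,1)–(5,2) (|4−5| = |1−2| = 1); (4,1)–(7,4) (|4−7| = |1−4| = 3); (5,2)–(7,4) (|5−7| = |2−4| = 2); (7,4)–(8,3) (|7−8| = |4−3| = 1).
Total attacking pairs: 7.

7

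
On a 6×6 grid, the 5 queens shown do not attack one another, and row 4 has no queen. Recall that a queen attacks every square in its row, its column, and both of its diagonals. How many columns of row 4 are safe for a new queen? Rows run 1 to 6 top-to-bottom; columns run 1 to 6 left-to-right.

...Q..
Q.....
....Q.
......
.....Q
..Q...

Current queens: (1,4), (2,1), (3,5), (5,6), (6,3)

1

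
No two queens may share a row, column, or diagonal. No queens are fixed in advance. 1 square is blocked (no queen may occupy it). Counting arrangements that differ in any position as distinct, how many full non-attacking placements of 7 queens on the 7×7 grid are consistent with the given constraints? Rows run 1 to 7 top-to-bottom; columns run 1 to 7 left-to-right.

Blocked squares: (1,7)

Branch on row 1: col 1 → 4; col 2 → 7; col 3 → 6; col 4 → 6; col 5 → 6; col 6 → 7.
Sum: 4 + 7 + 6 + 6 + 6 + 7 = 36.

36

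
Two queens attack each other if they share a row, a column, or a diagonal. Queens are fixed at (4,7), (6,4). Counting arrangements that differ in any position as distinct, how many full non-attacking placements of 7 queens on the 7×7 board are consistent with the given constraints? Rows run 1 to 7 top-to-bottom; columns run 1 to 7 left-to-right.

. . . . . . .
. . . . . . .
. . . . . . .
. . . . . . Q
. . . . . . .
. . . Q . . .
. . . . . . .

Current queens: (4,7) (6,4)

2

Branch on row 1: col 1 → 1; col 2 → 0; col 3 → 0; col 5 → 0; col 6 → 1.
Sum: 1 + 0 + 0 + 0 + 1 = 2.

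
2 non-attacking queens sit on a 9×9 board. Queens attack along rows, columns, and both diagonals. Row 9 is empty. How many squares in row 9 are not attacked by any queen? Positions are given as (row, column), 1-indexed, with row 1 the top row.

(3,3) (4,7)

(3,3) attacks row 9 at column 3 and diagonals 9.
(4,7) attacks row 9 at column 7 and diagonals 2.
Attacked columns: {2, 3, 7, 9}. Safe: {1, 4, 5, 6, 8}.

5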